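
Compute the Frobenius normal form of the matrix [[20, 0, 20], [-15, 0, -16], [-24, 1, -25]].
R = [[0, 0, 20], [1, 0, 4], [0, 1, -5]]

The invariant factors of A (the non-unit diagonal entries of the Smith normal form of xI - A over ℚ[x]) are (x - 2)(x + 2)(x + 5), each dividing the next. The characteristic polynomial is their product, (x - 2)(x + 2)(x + 5).

The rational canonical form is the block-diagonal matrix of companion matrices C(f_i):
R = [[0, 0, 20], [1, 0, 4], [0, 1, -5]].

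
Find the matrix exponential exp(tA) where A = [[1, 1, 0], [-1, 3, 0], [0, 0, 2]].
A has Jordan form J = [[2, 1, 0], [0, 2, 0], [0, 0, 2]] with A = PJP^{-1}, so e^{tA} = P e^{tJ} P^{-1}.

For a Jordan block J_k(λ), e^{tJ_k(λ)} = e^{λt} · (I + tN + t^2 N^2/2! + ... + t^{k-1} N^{k-1}/(k-1)!) where N is the nilpotent superdiagonal part.

Assembling the blocks and conjugating back gives the entries of e^{tA} as shown above.

e^{tA} = [[(1 - t)*e^{2*t}, t*e^{2*t}, 0], [-t*e^{2*t}, (t + 1)*e^{2*t}, 0], [0, 0, e^{2*t}]]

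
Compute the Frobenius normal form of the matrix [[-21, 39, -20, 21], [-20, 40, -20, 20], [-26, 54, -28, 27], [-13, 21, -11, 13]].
R = [[0, 0, 0, -20], [1, 0, 0, 9], [0, 1, 0, -1], [0, 0, 1, 4]]

The invariant factors of A (the non-unit diagonal entries of the Smith normal form of xI - A over ℚ[x]) are (x - 4)(x^3 + x - 5), each dividing the next. The characteristic polynomial is their product, (x - 4)(x^3 + x - 5).

The rational canonical form is the block-diagonal matrix of companion matrices C(f_i):
R = [[0, 0, 0, -20], [1, 0, 0, 9], [0, 1, 0, -1], [0, 0, 1, 4]].

Note the characteristic polynomial does not split into linear factors over ℚ, so A has no Jordan form over ℚ; the rational canonical form exists over any field.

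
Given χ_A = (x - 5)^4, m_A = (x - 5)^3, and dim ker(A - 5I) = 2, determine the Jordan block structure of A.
Jordan blocks: (5, 3), (5, 1)

λ = 5: algebraic multiplicity 4 (exponent in χ_A), largest block size 3 (exponent in m_A), 2 blocks (geometric multiplicity). These force block sizes [3, 1].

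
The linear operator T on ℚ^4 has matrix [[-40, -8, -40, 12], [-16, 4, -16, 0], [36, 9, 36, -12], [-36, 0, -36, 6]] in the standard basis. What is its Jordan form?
The characteristic polynomial is det(xI - A) = x^3(x - 6), so the eigenvalues are 0 (algebraic multiplicity 3), 6 (algebraic multiplicity 1).

For λ = 0: rank(A) = 2, rank(A^2) = 1. The eigenspace has dimension 4 - 2 = 2, so there are 2 Jordan blocks; the rank sequence gives block sizes [2, 1].

For λ = 6: algebraic multiplicity 1 gives one 1×1 block.

Assembling the blocks gives the Jordan form J above.

J = [[0, 1, 0, 0], [0, 0, 0, 0], [0, 0, 0, 0], [0, 0, 0, 6]]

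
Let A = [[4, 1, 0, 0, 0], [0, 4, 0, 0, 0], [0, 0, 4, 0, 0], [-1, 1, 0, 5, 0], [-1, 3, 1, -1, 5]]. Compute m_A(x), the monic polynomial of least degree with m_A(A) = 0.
The characteristic polynomial factors as (x - 5)^2(x - 4)^3. The minimal polynomial is ∏(x - λ)^{k_λ} where k_λ is the size of the largest Jordan block at λ.

For λ = 4: rank(A - 4I) = 3, and the largest Jordan block has size 2 (the smallest k with rank((A - 4I)^k) = rank((A - 4I)^(k+1))).
For λ = 5: rank(A - 5I) = 4, and the largest Jordan block has size 2 (the smallest k with rank((A - 5I)^k) = rank((A - 5I)^(k+1))).

So m_A(x) = (x - 5)^2(x - 4)^2.

m_A(x) = (x - 5)^2(x - 4)^2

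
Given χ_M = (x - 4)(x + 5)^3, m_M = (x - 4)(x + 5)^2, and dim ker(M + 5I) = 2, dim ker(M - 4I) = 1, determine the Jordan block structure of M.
Jordan blocks: (-5, 2), (-5, 1), (4, 1)

λ = -5: algebraic multiplicity 3 (exponent in χ_M), largest block size 2 (exponent in m_M), 2 blocks (geometric multiplicity). These force block sizes [2, 1].
λ = 4: algebraic multiplicity 1 (exponent in χ_M), largest block size 1 (exponent in m_M), 1 block (geometric multiplicity). This forces block sizes [1].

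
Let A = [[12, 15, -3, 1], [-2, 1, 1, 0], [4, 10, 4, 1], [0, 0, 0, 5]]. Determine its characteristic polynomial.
χ_A(x) = (x - 6)^2(x - 5)^2

xI - A = [[x - 12, -15, 3, -1], [2, x - 1, -1, 0], [-4, -10, x - 4, -1], [0, 0, 0, x - 5]].

Expanding det(xI - A) along the first row:
det(xI - A) = + (x - 12)·det([[x - 1, -1, 0], [-10, x - 4, -1], [0, 0, x - 5]]) - (-15)·det([[2, -1, 0], [-4, x - 4, -1], [0, 0, x - 5]]) + (3)·det([[2, x - 1, 0], [-4, -10, -1], [0, 0, x - 5]]) - (-1)·det([[2, x - 1, -1], [-4, -10, x - 4], [0, 0, 0]]).

Evaluating gives χ_A(x) = x^4 - 22x^3 + 181x^2 - 660x + 900 = (x - 6)^2(x - 5)^2.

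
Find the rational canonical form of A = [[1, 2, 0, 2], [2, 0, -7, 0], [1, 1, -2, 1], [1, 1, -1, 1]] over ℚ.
The invariant factors of A (the non-unit diagonal entries of the Smith normal form of xI - A over ℚ[x]) are x(x^3 - x - 2), each dividing the next. The characteristic polynomial is their product, x(x^3 - x - 2).

The rational canonical form is the block-diagonal matrix of companion matrices C(f_i):
R = [[0, 0, 0, 0], [1, 0, 0, 2], [0, 1, 0, 1], [0, 0, 1, 0]].

Note the characteristic polynomial does not split into linear factors over ℚ, so A has no Jordan form over ℚ; the rational canonical form exists over any field.

R = [[0, 0, 0, 0], [1, 0, 0, 2], [0, 1, 0, 1], [0, 0, 1, 0]]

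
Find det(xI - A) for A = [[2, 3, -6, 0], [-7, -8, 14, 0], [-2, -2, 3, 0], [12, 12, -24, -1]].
χ_A(x) = (x + 1)^4

xI - A = [[x - 2, -3, 6, 0], [7, x + 8, -14, 0], [2, 2, x - 3, 0], [-12, -12, 24, x + 1]].

Expanding det(xI - A) along the first row:
det(xI - A) = + (x - 2)·det([[x + 8, -14, 0], [2, x - 3, 0], [-12, 24, x + 1]]) - (-3)·det([[7, -14, 0], [2, x - 3, 0], [-12, 24, x + 1]]) + (6)·det([[7, x + 8, 0], [2, 2, 0], [-12, -12, x + 1]]) - (0)·det([[7, x + 8, -14], [2, 2, x - 3], [-12, -12, 24]]).

Evaluating gives χ_A(x) = x^4 + 4x^3 + 6x^2 + 4x + 1 = (x + 1)^4.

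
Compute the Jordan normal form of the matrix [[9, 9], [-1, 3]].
The characteristic polynomial is det(xI - A) = (x - 6)^2, so the eigenvalues are 6 (algebraic multiplicity 2).

For λ = 6: rank(A - 6I) = 1, rank((A - 6I)^2) = 0. The eigenspace has dimension 2 - 1 = 1, so there is 1 Jordan block; the rank sequence gives block sizes [2].

Assembling the blocks gives the Jordan form J above.

J = [[6, 1], [0, 6]]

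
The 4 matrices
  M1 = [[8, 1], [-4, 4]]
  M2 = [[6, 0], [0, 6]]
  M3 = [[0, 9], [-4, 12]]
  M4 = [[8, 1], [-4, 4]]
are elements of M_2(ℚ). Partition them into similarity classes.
2 classes: {M1, M3, M4}, {M2}

Characteristic polynomials: χ_{M1} = (x - 6)^2, χ_{M2} = (x - 6)^2, χ_{M3} = (x - 6)^2, χ_{M4} = (x - 6)^2.

{M1, M3, M4}: invariant factors (x - 6)^2.

{M2}: invariant factors x - 6, x - 6.

Matrices are similar if and only if their invariant-factor lists agree; the partition into similarity classes is {M1, M3, M4}, {M2}.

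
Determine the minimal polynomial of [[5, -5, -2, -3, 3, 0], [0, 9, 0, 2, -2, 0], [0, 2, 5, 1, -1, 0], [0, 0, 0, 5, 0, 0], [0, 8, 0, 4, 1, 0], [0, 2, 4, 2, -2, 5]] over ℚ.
The characteristic polynomial factors as (x - 5)^6. The minimal polynomial is ∏(x - λ)^{k_λ} where k_λ is the size of the largest Jordan block at λ.

For λ = 5: rank(A - 5I) = 2, and the largest Jordan block has size 2 (the smallest k with rank((A - 5I)^k) = rank((A - 5I)^(k+1))).

So m_A(x) = (x - 5)^2.

m_A(x) = (x - 5)^2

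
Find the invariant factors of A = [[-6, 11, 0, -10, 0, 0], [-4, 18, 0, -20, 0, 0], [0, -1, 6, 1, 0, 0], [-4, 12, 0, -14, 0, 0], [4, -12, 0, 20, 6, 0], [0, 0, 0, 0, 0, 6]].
x - 6, x - 6, (x - 6)^2(x + 4)^2

The Jordan structure of A has elementary divisors (x + 4)^2, (x - 6)^2, (x - 6), (x - 6). Arranging the block sizes at each eigenvalue in decreasing order and taking row products gives the invariant factors.

Invariant factors (smallest first, each dividing the next): x - 6, x - 6, (x - 6)^2(x + 4)^2.

Check: the last factor (x - 6)^2(x + 4)^2 is the minimal polynomial, and the product (x - 6)^4(x + 4)^2 is the characteristic polynomial.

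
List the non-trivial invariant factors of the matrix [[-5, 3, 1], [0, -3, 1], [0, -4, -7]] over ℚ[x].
(x + 5)^3

The Jordan structure of A has elementary divisors (x + 5)^3. Arranging the block sizes at each eigenvalue in decreasing order and taking row products gives the invariant factors.

Invariant factors (smallest first, each dividing the next): (x + 5)^3.

Check: the last factor (x + 5)^3 is the minimal polynomial, and the product (x + 5)^3 is the characteristic polynomial.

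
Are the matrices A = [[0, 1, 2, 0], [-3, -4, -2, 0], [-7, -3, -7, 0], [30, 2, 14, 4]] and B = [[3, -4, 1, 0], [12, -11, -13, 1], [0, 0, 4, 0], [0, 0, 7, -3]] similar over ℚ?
Two matrices over a field are similar if and only if they have the same invariant factors.

Both A and B have characteristic polynomial (x - 4)(x + 3)^2(x + 5) and minimal polynomial (x - 4)(x + 3)^2(x + 5). Computing further, both have invariant factors (x - 4)(x + 3)^2(x + 5). Hence A and B are similar.

Yes.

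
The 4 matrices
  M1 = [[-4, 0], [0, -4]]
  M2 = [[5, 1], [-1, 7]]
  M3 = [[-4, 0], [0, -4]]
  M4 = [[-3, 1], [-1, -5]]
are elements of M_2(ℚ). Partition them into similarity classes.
3 classes: {M1, M3}, {M2}, {M4}

Characteristic polynomials: χ_{M1} = (x + 4)^2, χ_{M2} = (x - 6)^2, χ_{M3} = (x + 4)^2, χ_{M4} = (x + 4)^2.

{M1, M3}: invariant factors x + 4, x + 4.

{M2}: invariant factors (x - 6)^2.

{M4}: invariant factors (x + 4)^2.

Matrices are similar if and only if their invariant-factor lists agree; the partition into similarity classes is {M1, M3}, {M2}, {M4}.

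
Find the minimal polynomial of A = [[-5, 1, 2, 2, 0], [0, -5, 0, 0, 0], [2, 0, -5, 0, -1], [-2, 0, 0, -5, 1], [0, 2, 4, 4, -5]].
m_A(x) = (x + 5)^2

The characteristic polynomial factors as (x + 5)^5. The minimal polynomial is ∏(x - λ)^{k_λ} where k_λ is the size of the largest Jordan block at λ.

For λ = -5: rank(A + 5I) = 2, and the largest Jordan block has size 2 (the smallest k with rank((A + 5I)^k) = rank((A + 5I)^(k+1))).

So m_A(x) = (x + 5)^2.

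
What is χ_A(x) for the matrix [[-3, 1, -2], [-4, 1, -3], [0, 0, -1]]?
xI - A = [[x + 3, -1, 2], [4, x - 1, 3], [0, 0, x + 1]].

Expanding det(xI - A) along the first row:
det(xI - A) = + (x + 3)·det([[x - 1, 3], [0, x + 1]]) - (-1)·det([[4, 3], [0, x + 1]]) + (2)·det([[4, x - 1], [0, 0]]).

Evaluating gives χ_A(x) = x^3 + 3x^2 + 3x + 1 = (x + 1)^3.

χ_A(x) = (x + 1)^3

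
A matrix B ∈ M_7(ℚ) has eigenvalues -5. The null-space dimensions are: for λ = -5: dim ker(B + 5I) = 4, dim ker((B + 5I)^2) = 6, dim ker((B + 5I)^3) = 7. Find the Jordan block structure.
λ = -5: successive nullity increments [4, 2, 1] count blocks of size ≥ k; block sizes are [3, 2, 1, 1].

Jordan blocks: (-5, 3), (-5, 2), (-5, 1), (-5, 1)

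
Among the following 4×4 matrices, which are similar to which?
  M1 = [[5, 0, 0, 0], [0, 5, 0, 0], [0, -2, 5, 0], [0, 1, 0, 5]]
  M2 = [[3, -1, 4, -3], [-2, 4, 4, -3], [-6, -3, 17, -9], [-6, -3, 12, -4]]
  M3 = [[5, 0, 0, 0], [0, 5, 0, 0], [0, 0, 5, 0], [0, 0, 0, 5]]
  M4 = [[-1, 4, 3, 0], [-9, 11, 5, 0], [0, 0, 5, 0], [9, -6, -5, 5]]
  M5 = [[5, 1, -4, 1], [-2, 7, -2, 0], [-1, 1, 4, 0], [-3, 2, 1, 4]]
Characteristic polynomials: χ_{M1} = (x - 5)^4, χ_{M2} = (x - 5)^4, χ_{M3} = (x - 5)^4, χ_{M4} = (x - 5)^4, χ_{M5} = (x - 5)^4.

{M1, M2}: invariant factors x - 5, x - 5, (x - 5)^2.

{M3}: invariant factors x - 5, x - 5, x - 5, x - 5.

{M4, M5}: invariant factors x - 5, (x - 5)^3.

Matrices are similar if and only if their invariant-factor lists agree; the partition into similarity classes is {M1, M2}, {M3}, {M4, M5}.

3 classes: {M1, M2}, {M3}, {M4, M5}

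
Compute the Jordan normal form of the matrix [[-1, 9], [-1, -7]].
J = [[-4, 1], [0, -4]]

The characteristic polynomial is det(xI - A) = (x + 4)^2, so the eigenvalues are -4 (algebraic multiplicity 2).

For λ = -4: rank(A + 4I) = 1, rank((A + 4I)^2) = 0. The eigenspace has dimension 2 - 1 = 1, so there is 1 Jordan block; the rank sequence gives block sizes [2].

Assembling the blocks gives the Jordan form J above.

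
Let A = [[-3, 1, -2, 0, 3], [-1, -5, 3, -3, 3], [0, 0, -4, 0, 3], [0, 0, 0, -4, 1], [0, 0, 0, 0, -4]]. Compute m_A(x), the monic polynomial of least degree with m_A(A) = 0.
The characteristic polynomial factors as (x + 4)^5. The minimal polynomial is ∏(x - λ)^{k_λ} where k_λ is the size of the largest Jordan block at λ.

For λ = -4: rank(A + 4I) = 3, and the largest Jordan block has size 3 (the smallest k with rank((A + 4I)^k) = rank((A + 4I)^(k+1))).

So m_A(x) = (x + 4)^3.

m_A(x) = (x + 4)^3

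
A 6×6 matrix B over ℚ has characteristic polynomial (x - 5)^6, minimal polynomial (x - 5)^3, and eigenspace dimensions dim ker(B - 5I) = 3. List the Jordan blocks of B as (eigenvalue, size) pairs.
Jordan blocks: (5, 3), (5, 2), (5, 1)

λ = 5: algebraic multiplicity 6 (exponent in χ_B), largest block size 3 (exponent in m_B), 3 blocks (geometric multiplicity). These force block sizes [3, 2, 1].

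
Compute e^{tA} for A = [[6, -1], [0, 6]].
e^{tA} = [[e^{6*t}, -t*e^{6*t}], [0, e^{6*t}]]

A has Jordan form J = [[6, 1], [0, 6]] with A = PJP^{-1}, so e^{tA} = P e^{tJ} P^{-1}.

For a Jordan block J_k(λ), e^{tJ_k(λ)} = e^{λt} · (I + tN + t^2 N^2/2! + ... + t^{k-1} N^{k-1}/(k-1)!) where N is the nilpotent superdiagonal part.

Assembling the blocks and conjugating back gives the entries of e^{tA} as shown above.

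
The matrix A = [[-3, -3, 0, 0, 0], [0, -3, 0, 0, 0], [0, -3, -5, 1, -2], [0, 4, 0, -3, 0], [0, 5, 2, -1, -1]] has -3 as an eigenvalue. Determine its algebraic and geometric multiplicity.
algebraic multiplicity 5, geometric multiplicity 3

The characteristic polynomial is (x + 3)^5, so the factor x + 3 appears with exponent 5: the algebraic multiplicity is 5.

rank(A + 3I) = 2, so the eigenspace has dimension 5 - 2 = 3: the geometric multiplicity is 3.

Since 3 < 5, A is not diagonalizable.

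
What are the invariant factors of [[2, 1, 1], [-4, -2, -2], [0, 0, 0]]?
x, x^2

The Jordan structure of A has elementary divisors x^2, x. Arranging the block sizes at each eigenvalue in decreasing order and taking row products gives the invariant factors.

Invariant factors (smallest first, each dividing the next): x, x^2.

Check: the last factor x^2 is the minimal polynomial, and the product x^3 is the characteristic polynomial.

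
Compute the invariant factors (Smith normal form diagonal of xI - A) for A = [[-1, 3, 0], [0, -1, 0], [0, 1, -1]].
The Jordan structure of A has elementary divisors (x + 1)^2, (x + 1). Arranging the block sizes at each eigenvalue in decreasing order and taking row products gives the invariant factors.

Invariant factors (smallest first, each dividing the next): x + 1, (x + 1)^2.

Check: the last factor (x + 1)^2 is the minimal polynomial, and the product (x + 1)^3 is the characteristic polynomial.

x + 1, (x + 1)^2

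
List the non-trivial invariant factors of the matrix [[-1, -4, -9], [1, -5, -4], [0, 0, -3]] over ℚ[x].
(x + 3)^3

The Jordan structure of A has elementary divisors (x + 3)^3. Arranging the block sizes at each eigenvalue in decreasing order and taking row products gives the invariant factors.

Invariant factors (smallest first, each dividing the next): (x + 3)^3.

Check: the last factor (x + 3)^3 is the minimal polynomial, and the product (x + 3)^3 is the characteristic polynomial.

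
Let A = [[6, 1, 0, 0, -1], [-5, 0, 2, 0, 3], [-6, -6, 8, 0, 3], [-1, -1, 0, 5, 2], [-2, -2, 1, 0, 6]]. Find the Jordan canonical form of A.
The characteristic polynomial is det(xI - A) = (x - 5)^5, so the eigenvalues are 5 (algebraic multiplicity 5).

For λ = 5: rank(A - 5I) = 3, rank((A - 5I)^2) = 1, rank((A - 5I)^3) = 0. The eigenspace has dimension 5 - 3 = 2, so there are 2 Jordan blocks; the rank sequence gives block sizes [3, 2].

Assembling the blocks gives the Jordan form J above.

J = [[5, 1, 0, 0, 0], [0, 5, 1, 0, 0], [0, 0, 5, 0, 0], [0, 0, 0, 5, 1], [0, 0, 0, 0, 5]]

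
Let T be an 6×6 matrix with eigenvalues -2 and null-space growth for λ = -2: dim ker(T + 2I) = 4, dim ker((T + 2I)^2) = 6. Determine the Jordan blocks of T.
Jordan blocks: (-2, 2), (-2, 2), (-2, 1), (-2, 1)

λ = -2: successive nullity increments [4, 2] count blocks of size ≥ k; block sizes are [2, 2, 1, 1].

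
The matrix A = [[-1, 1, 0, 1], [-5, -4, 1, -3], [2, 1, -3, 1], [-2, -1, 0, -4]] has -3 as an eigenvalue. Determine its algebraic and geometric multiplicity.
algebraic multiplicity 4, geometric multiplicity 2

The characteristic polynomial is (x + 3)^4, so the factor x + 3 appears with exponent 4: the algebraic multiplicity is 4.

rank(A + 3I) = 2, so the eigenspace has dimension 4 - 2 = 2: the geometric multiplicity is 2.

Since 2 < 4, A is not diagonalizable.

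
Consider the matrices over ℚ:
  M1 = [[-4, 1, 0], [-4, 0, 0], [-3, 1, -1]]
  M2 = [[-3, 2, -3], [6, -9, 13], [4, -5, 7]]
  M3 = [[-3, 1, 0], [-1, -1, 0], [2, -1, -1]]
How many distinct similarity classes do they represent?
Characteristic polynomials: χ_{M1} = (x + 1)(x + 2)^2, χ_{M2} = (x + 1)(x + 2)^2, χ_{M3} = (x + 1)(x + 2)^2.

{M1, M2, M3}: invariant factors (x + 1)(x + 2)^2.

Matrices are similar if and only if their invariant-factor lists agree; the partition into similarity classes is {M1, M2, M3}.

1 class: {M1, M2, M3}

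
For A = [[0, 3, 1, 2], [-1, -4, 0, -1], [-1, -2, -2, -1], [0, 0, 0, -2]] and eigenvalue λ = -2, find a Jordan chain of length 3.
We seek v_1 ∈ ker((A + 2I)^3) \ ker((A + 2I)^2), then set v_{i+1} = (A + 2I) v_i.

One such chain is v_1 = [[0, 0, 1, 0]]^T, v_2 = [[1, 0, 0, 0]]^T, v_3 = [[2, -1, -1, 0]]^T. Check: (A + 2I) v_3 = [[0, 0, 0, 0]]^T = 0.

v_1 = [[0, 0, 1, 0]]^T, v_2 = [[1, 0, 0, 0]]^T, v_3 = [[2, -1, -1, 0]]^T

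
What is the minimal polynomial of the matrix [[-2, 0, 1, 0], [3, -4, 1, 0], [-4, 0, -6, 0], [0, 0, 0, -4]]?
m_A(x) = (x + 4)^3

The characteristic polynomial factors as (x + 4)^4. The minimal polynomial is ∏(x - λ)^{k_λ} where k_λ is the size of the largest Jordan block at λ.

For λ = -4: rank(A + 4I) = 2, and the largest Jordan block has size 3 (the smallest k with rank((A + 4I)^k) = rank((A + 4I)^(k+1))).

So m_A(x) = (x + 4)^3.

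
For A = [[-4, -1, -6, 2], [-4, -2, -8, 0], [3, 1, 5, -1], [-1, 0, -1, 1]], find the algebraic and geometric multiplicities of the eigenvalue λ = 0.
algebraic multiplicity 4, geometric multiplicity 2

The characteristic polynomial is x^4, so the factor x appears with exponent 4: the algebraic multiplicity is 4.

rank(A) = 2, so the eigenspace has dimension 4 - 2 = 2: the geometric multiplicity is 2.

Since 2 < 4, A is not diagonalizable.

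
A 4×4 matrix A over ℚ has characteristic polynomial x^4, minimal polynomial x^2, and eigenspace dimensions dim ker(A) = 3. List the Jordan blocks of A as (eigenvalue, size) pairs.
λ = 0: algebraic multiplicity 4 (exponent in χ_A), largest block size 2 (exponent in m_A), 3 blocks (geometric multiplicity). These force block sizes [2, 1, 1].

Jordan blocks: (0, 2), (0, 1), (0, 1)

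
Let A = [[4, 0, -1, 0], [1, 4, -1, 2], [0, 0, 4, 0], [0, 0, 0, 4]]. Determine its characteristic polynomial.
xI - A = [[x - 4, 0, 1, 0], [-1, x - 4, 1, -2], [0, 0, x - 4, 0], [0, 0, 0, x - 4]].

Expanding det(xI - A) along the first row:
det(xI - A) = + (x - 4)·det([[x - 4, 1, -2], [0, x - 4, 0], [0, 0, x - 4]]) - (0)·det([[-1, 1, -2], [0, x - 4, 0], [0, 0, x - 4]]) + (1)·det([[-1, x - 4, -2], [0, 0, 0], [0, 0, x - 4]]) - (0)·det([[-1, x - 4, 1], [0, 0, x - 4], [0, 0, 0]]).

Evaluating gives χ_A(x) = x^4 - 16x^3 + 96x^2 - 256x + 256 = (x - 4)^4.

χ_A(x) = (x - 4)^4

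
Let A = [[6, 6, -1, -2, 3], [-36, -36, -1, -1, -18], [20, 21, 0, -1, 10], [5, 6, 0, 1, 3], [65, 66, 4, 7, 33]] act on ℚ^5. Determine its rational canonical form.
The invariant factors of A (the non-unit diagonal entries of the Smith normal form of xI - A over ℚ[x]) are x(x - 4)(x^3 + 2x - 5), each dividing the next. The characteristic polynomial is their product, x(x - 4)(x^3 + 2x - 5).

The rational canonical form is the block-diagonal matrix of companion matrices C(f_i):
R = [[0, 0, 0, 0, 0], [1, 0, 0, 0, -20], [0, 1, 0, 0, 13], [0, 0, 1, 0, -2], [0, 0, 0, 1, 4]].

Note the characteristic polynomial does not split into linear factors over ℚ, so A has no Jordan form over ℚ; the rational canonical form exists over any field.

R = [[0, 0, 0, 0, 0], [1, 0, 0, 0, -20], [0, 1, 0, 0, 13], [0, 0, 1, 0, -2], [0, 0, 0, 1, 4]]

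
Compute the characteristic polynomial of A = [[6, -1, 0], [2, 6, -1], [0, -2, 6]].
χ_A(x) = (x - 6)^3

xI - A = [[x - 6, 1, 0], [-2, x - 6, 1], [0, 2, x - 6]].

Expanding det(xI - A) along the first row:
det(xI - A) = + (x - 6)·det([[x - 6, 1], [2, x - 6]]) - (1)·det([[-2, 1], [0, x - 6]]) + (0)·det([[-2, x - 6], [0, 2]]).

Evaluating gives χ_A(x) = x^3 - 18x^2 + 108x - 216 = (x - 6)^3.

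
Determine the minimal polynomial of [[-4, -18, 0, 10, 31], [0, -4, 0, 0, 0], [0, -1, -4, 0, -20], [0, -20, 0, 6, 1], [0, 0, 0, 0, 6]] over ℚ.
The characteristic polynomial factors as (x - 6)^2(x + 4)^3. The minimal polynomial is ∏(x - λ)^{k_λ} where k_λ is the size of the largest Jordan block at λ.

For λ = -4: rank(A + 4I) = 3, and the largest Jordan block has size 2 (the smallest k with rank((A + 4I)^k) = rank((A + 4I)^(k+1))).
For λ = 6: rank(A - 6I) = 4, and the largest Jordan block has size 2 (the smallest k with rank((A - 6I)^k) = rank((A - 6I)^(k+1))).

So m_A(x) = (x - 6)^2(x + 4)^2.

m_A(x) = (x - 6)^2(x + 4)^2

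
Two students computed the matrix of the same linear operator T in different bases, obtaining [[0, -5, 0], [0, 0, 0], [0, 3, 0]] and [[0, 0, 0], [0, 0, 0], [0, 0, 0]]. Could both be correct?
Both have characteristic polynomial x^3, but the minimal polynomial of A is x^2 while the minimal polynomial of B is x. The minimal polynomial is a similarity invariant, so A and B are not similar.

No.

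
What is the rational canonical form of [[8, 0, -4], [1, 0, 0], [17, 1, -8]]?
R = [[0, 0, -4], [1, 0, -4], [0, 1, 0]]

The invariant factors of A (the non-unit diagonal entries of the Smith normal form of xI - A over ℚ[x]) are x^3 + 4x + 4, each dividing the next. The characteristic polynomial is their product, x^3 + 4x + 4.

The rational canonical form is the block-diagonal matrix of companion matrices C(f_i):
R = [[0, 0, -4], [1, 0, -4], [0, 1, 0]].

Note the characteristic polynomial does not split into linear factors over ℚ, so A has no Jordan form over ℚ; the rational canonical form exists over any field.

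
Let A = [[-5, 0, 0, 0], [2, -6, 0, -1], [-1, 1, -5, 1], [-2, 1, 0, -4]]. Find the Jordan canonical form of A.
The characteristic polynomial is det(xI - A) = (x + 5)^4, so the eigenvalues are -5 (algebraic multiplicity 4).

For λ = -5: rank(A + 5I) = 2, rank((A + 5I)^2) = 0. The eigenspace has dimension 4 - 2 = 2, so there are 2 Jordan blocks; the rank sequence gives block sizes [2, 2].

Assembling the blocks gives the Jordan form J above.

J = [[-5, 1, 0, 0], [0, -5, 0, 0], [0, 0, -5, 1], [0, 0, 0, -5]]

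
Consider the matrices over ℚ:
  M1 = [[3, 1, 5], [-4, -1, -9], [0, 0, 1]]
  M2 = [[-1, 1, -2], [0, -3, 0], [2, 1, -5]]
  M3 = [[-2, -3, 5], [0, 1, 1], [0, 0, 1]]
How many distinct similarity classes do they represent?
3 classes: {M1}, {M2}, {M3}

Characteristic polynomials: χ_{M1} = (x - 1)^3, χ_{M2} = (x + 3)^3, χ_{M3} = (x - 1)^2(x + 2).

{M1}: invariant factors (x - 1)^3.

{M2}: invariant factors x + 3, (x + 3)^2.

{M3}: invariant factors (x - 1)^2(x + 2).

Matrices are similar if and only if their invariant-factor lists agree; the partition into similarity classes is {M1}, {M2}, {M3}.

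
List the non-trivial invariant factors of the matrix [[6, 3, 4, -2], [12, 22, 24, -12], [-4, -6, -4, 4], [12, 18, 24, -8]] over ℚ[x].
The Jordan structure of A has elementary divisors (x - 4)^2, (x - 4), (x - 4). Arranging the block sizes at each eigenvalue in decreasing order and taking row products gives the invariant factors.

Invariant factors (smallest first, each dividing the next): x - 4, x - 4, (x - 4)^2.

Check: the last factor (x - 4)^2 is the minimal polynomial, and the product (x - 4)^4 is the characteristic polynomial.

x - 4, x - 4, (x - 4)^2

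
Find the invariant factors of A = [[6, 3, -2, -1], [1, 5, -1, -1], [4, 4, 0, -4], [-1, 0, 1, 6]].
x - 4, (x - 5)(x - 4)^2

The Jordan structure of A has elementary divisors (x - 4)^2, (x - 4), (x - 5). Arranging the block sizes at each eigenvalue in decreasing order and taking row products gives the invariant factors.

Invariant factors (smallest first, each dividing the next): x - 4, (x - 5)(x - 4)^2.

Check: the last factor (x - 5)(x - 4)^2 is the minimal polynomial, and the product (x - 5)(x - 4)^3 is the characteristic polynomial.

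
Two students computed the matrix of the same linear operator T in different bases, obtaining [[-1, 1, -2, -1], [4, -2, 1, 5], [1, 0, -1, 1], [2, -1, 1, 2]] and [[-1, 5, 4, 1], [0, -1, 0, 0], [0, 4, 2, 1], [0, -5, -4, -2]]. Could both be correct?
No.

Both have characteristic polynomial x^2(x + 1)^2, but the minimal polynomial of A is x^2(x + 1)^2 while the minimal polynomial of B is x^2(x + 1). The minimal polynomial is a similarity invariant, so A and B are not similar.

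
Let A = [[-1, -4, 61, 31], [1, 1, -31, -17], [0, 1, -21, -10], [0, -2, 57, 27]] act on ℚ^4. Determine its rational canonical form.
The invariant factors of A (the non-unit diagonal entries of the Smith normal form of xI - A over ℚ[x]) are (x^2 - 3x - 3)^2, each dividing the next. The characteristic polynomial is their product, (x^2 - 3x - 3)^2.

The rational canonical form is the block-diagonal matrix of companion matrices C(f_i):
R = [[0, 0, 0, -9], [1, 0, 0, -18], [0, 1, 0, -3], [0, 0, 1, 6]].

Note the characteristic polynomial does not split into linear factors over ℚ, so A has no Jordan form over ℚ; the rational canonical form exists over any field.

R = [[0, 0, 0, -9], [1, 0, 0, -18], [0, 1, 0, -3], [0, 0, 1, 6]]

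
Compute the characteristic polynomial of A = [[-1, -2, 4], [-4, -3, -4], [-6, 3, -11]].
xI - A = [[x + 1, 2, -4], [4, x + 3, 4], [6, -3, x + 11]].

Expanding det(xI - A) along the first row:
det(xI - A) = + (x + 1)·det([[x + 3, 4], [-3, x + 11]]) - (2)·det([[4, 4], [6, x + 11]]) + (-4)·det([[4, x + 3], [6, -3]]).

Evaluating gives χ_A(x) = x^3 + 15x^2 + 75x + 125 = (x + 5)^3.

χ_A(x) = (x + 5)^3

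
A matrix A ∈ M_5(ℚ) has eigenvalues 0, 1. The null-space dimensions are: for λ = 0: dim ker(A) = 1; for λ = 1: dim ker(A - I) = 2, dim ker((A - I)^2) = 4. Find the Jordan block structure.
λ = 0: successive nullity increments [1] count blocks of size ≥ k; block sizes are [1].
λ = 1: successive nullity increments [2, 2] count blocks of size ≥ k; block sizes are [2, 2].

Jordan blocks: (0, 1), (1, 2), (1, 2)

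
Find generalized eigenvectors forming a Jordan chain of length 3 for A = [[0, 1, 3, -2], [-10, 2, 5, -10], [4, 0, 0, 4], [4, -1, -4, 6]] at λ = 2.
We seek v_1 ∈ ker((A - 2I)^3) \ ker((A - 2I)^2), then set v_{i+1} = (A - 2I) v_i.

One such chain is v_1 = [[-1, -1, 1, 1]]^T, v_2 = [[2, 5, -2, -3]]^T, v_3 = [[1, 0, 0, -1]]^T. Check: (A - 2I) v_3 = [[0, 0, 0, 0]]^T = 0.

v_1 = [[-1, -1, 1, 1]]^T, v_2 = [[2, 5, -2, -3]]^T, v_3 = [[1, 0, 0, -1]]^T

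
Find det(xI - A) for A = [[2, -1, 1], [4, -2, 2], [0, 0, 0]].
χ_A(x) = x^3

xI - A = [[x - 2, 1, -1], [-4, x + 2, -2], [0, 0, x]].

Expanding det(xI - A) along the first row:
det(xI - A) = + (x - 2)·det([[x + 2, -2], [0, x]]) - (1)·det([[-4, -2], [0, x]]) + (-1)·det([[-4, x + 2], [0, 0]]).

Evaluating gives χ_A(x) = x^3.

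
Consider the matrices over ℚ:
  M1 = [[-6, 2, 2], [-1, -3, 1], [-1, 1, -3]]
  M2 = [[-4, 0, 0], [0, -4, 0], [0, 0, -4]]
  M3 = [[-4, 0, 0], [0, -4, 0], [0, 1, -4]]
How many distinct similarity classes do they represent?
Characteristic polynomials: χ_{M1} = (x + 4)^3, χ_{M2} = (x + 4)^3, χ_{M3} = (x + 4)^3.

{M1, M3}: invariant factors x + 4, (x + 4)^2.

{M2}: invariant factors x + 4, x + 4, x + 4.

Matrices are similar if and only if their invariant-factor lists agree; the partition into similarity classes is {M1, M3}, {M2}.

2 classes: {M1, M3}, {M2}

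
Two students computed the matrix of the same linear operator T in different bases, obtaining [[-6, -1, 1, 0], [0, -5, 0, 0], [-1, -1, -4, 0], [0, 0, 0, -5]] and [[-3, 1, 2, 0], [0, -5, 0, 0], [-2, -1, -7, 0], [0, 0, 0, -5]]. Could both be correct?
Two matrices over a field are similar if and only if they have the same invariant factors.

Both A and B have characteristic polynomial (x + 5)^4 and minimal polynomial (x + 5)^2. Computing further, both have invariant factors x + 5, x + 5, (x + 5)^2. Hence A and B are similar.

Yes.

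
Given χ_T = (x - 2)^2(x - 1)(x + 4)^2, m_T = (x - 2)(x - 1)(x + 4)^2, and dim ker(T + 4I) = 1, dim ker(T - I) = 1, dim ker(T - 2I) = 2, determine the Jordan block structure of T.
λ = -4: algebraic multiplicity 2 (exponent in χ_T), largest block size 2 (exponent in m_T), 1 block (geometric multiplicity). This forces block sizes [2].
λ = 1: algebraic multiplicity 1 (exponent in χ_T), largest block size 1 (exponent in m_T), 1 block (geometric multiplicity). This forces block sizes [1].
λ = 2: algebraic multiplicity 2 (exponent in χ_T), largest block size 1 (exponent in m_T), 2 blocks (geometric multiplicity). These force block sizes [1, 1].

Jordan blocks: (-4, 2), (1, 1), (2, 1), (2, 1)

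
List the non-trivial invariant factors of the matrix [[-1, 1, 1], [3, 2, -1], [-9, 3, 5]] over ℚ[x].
(x - 2)^3

The Jordan structure of A has elementary divisors (x - 2)^3. Arranging the block sizes at each eigenvalue in decreasing order and taking row products gives the invariant factors.

Invariant factors (smallest first, each dividing the next): (x - 2)^3.

Check: the last factor (x - 2)^3 is the minimal polynomial, and the product (x - 2)^3 is the characteristic polynomial.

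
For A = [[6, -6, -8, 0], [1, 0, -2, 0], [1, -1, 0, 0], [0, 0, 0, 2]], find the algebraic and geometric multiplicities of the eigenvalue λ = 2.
The characteristic polynomial is (x - 2)^4, so the factor x - 2 appears with exponent 4: the algebraic multiplicity is 4.

rank(A - 2I) = 2, so the eigenspace has dimension 4 - 2 = 2: the geometric multiplicity is 2.

Since 2 < 4, A is not diagonalizable.

algebraic multiplicity 4, geometric multiplicity 2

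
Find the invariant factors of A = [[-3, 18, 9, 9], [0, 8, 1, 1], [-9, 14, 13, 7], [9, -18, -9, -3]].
x - 6, (x - 6)^2(x + 3)

The Jordan structure of A has elementary divisors (x + 3), (x - 6)^2, (x - 6). Arranging the block sizes at each eigenvalue in decreasing order and taking row products gives the invariant factors.

Invariant factors (smallest first, each dividing the next): x - 6, (x - 6)^2(x + 3).

Check: the last factor (x - 6)^2(x + 3) is the minimal polynomial, and the product (x - 6)^3(x + 3) is the characteristic polynomial.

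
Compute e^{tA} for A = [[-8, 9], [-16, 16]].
A has Jordan form J = [[4, 1], [0, 4]] with A = PJP^{-1}, so e^{tA} = P e^{tJ} P^{-1}.

For a Jordan block J_k(λ), e^{tJ_k(λ)} = e^{λt} · (I + tN + t^2 N^2/2! + ... + t^{k-1} N^{k-1}/(k-1)!) where N is the nilpotent superdiagonal part.

Assembling the blocks and conjugating back gives the entries of e^{tA} as shown above.

e^{tA} = [[(1 - 12*t)*e^{4*t}, 9*t*e^{4*t}], [-16*t*e^{4*t}, (12*t + 1)*e^{4*t}]]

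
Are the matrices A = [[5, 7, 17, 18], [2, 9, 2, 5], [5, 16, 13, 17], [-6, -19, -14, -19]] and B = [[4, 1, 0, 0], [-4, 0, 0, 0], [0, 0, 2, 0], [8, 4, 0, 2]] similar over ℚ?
No.

Both have characteristic polynomial (x - 2)^4 and minimal polynomial (x - 2)^2. But rank(A - 2I) = 2 for A while rank(B - 2I) = 1 for B, so the number of Jordan blocks at λ = 2 differs. A and B are not similar.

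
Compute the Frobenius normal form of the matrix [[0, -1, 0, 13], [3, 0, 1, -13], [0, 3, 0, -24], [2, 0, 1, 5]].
R = [[0, 0, 0, 15], [1, 0, 0, -13], [0, 1, 0, 2], [0, 0, 1, 5]]

The invariant factors of A (the non-unit diagonal entries of the Smith normal form of xI - A over ℚ[x]) are (x - 5)(x^3 - 2x + 3), each dividing the next. The characteristic polynomial is their product, (x - 5)(x^3 - 2x + 3).

The rational canonical form is the block-diagonal matrix of companion matrices C(f_i):
R = [[0, 0, 0, 15], [1, 0, 0, -13], [0, 1, 0, 2], [0, 0, 1, 5]].

Note the characteristic polynomial does not split into linear factors over ℚ, so A has no Jordan form over ℚ; the rational canonical form exists over any field.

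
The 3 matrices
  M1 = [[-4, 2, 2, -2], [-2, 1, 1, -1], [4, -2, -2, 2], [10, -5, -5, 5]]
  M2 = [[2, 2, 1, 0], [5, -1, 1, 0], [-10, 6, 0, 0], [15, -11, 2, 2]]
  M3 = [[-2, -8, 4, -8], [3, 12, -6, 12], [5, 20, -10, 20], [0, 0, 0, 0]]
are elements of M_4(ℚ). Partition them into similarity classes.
Characteristic polynomials: χ_{M1} = x^4, χ_{M2} = (x - 2)^3(x + 3), χ_{M3} = x^4.

{M1, M3}: invariant factors x, x, x^2.

{M2}: invariant factors x - 2, (x - 2)^2(x + 3).

Matrices are similar if and only if their invariant-factor lists agree; the partition into similarity classes is {M1, M3}, {M2}.

2 classes: {M1, M3}, {M2}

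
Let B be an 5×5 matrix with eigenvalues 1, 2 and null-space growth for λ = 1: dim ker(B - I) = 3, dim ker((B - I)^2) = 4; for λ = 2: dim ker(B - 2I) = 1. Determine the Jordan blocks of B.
Jordan blocks: (1, 2), (1, 1), (1, 1), (2, 1)

λ = 1: successive nullity increments [3, 1] count blocks of size ≥ k; block sizes are [2, 1, 1].
λ = 2: successive nullity increments [1] count blocks of size ≥ k; block sizes are [1].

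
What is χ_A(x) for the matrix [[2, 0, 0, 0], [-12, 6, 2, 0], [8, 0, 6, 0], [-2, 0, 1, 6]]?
χ_A(x) = (x - 6)^3(x - 2)

xI - A = [[x - 2, 0, 0, 0], [12, x - 6, -2, 0], [-8, 0, x - 6, 0], [2, 0, -1, x - 6]].

Expanding det(xI - A) along the first row:
det(xI - A) = + (x - 2)·det([[x - 6, -2, 0], [0, x - 6, 0], [0, -1, x - 6]]) - (0)·det([[12, -2, 0], [-8, x - 6, 0], [2, -1, x - 6]]) + (0)·det([[12, x - 6, 0], [-8, 0, 0], [2, 0, x - 6]]) - (0)·det([[12, x - 6, -2], [-8, 0, x - 6], [2, 0, -1]]).

Evaluating gives χ_A(x) = x^4 - 20x^3 + 144x^2 - 432x + 432 = (x - 6)^3(x - 2).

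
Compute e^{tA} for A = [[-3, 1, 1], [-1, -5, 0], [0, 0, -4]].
e^{tA} = [[(t + 1)*e^{-4*t}, t*e^{-4*t}, t*(t + 2)*e^{-4*t}/2], [-t*e^{-4*t}, (1 - t)*e^{-4*t}, -t^2*e^{-4*t}/2], [0, 0, e^{-4*t}]]

A has Jordan form J = [[-4, 1, 0], [0, -4, 1], [0, 0, -4]] with A = PJP^{-1}, so e^{tA} = P e^{tJ} P^{-1}.

For a Jordan block J_k(λ), e^{tJ_k(λ)} = e^{λt} · (I + tN + t^2 N^2/2! + ... + t^{k-1} N^{k-1}/(k-1)!) where N is the nilpotent superdiagonal part.

Assembling the blocks and conjugating back gives the entries of e^{tA} as shown above.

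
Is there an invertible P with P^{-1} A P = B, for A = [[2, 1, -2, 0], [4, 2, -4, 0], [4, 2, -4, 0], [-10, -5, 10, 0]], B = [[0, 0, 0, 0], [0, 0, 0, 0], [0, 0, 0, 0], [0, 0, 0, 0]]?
Both have characteristic polynomial x^4, but the minimal polynomial of A is x^2 while the minimal polynomial of B is x. The minimal polynomial is a similarity invariant, so A and B are not similar.

No.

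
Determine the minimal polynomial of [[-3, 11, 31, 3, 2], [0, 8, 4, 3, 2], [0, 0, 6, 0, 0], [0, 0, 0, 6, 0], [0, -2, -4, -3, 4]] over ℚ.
The characteristic polynomial factors as (x - 6)^4(x + 3). The minimal polynomial is ∏(x - λ)^{k_λ} where k_λ is the size of the largest Jordan block at λ.

For λ = -3: rank(A + 3I) = 4, and the largest Jordan block has size 1 (the smallest k with rank((A + 3I)^k) = rank((A + 3I)^(k+1))).
For λ = 6: rank(A - 6I) = 2, and the largest Jordan block has size 2 (the smallest k with rank((A - 6I)^k) = rank((A - 6I)^(k+1))).

So m_A(x) = (x - 6)^2(x + 3).

m_A(x) = (x - 6)^2(x + 3)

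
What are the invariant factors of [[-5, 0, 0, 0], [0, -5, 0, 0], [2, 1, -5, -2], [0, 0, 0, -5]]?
The Jordan structure of A has elementary divisors (x + 5)^2, (x + 5), (x + 5). Arranging the block sizes at each eigenvalue in decreasing order and taking row products gives the invariant factors.

Invariant factors (smallest first, each dividing the next): x + 5, x + 5, (x + 5)^2.

Check: the last factor (x + 5)^2 is the minimal polynomial, and the product (x + 5)^4 is the characteristic polynomial.

x + 5, x + 5, (x + 5)^2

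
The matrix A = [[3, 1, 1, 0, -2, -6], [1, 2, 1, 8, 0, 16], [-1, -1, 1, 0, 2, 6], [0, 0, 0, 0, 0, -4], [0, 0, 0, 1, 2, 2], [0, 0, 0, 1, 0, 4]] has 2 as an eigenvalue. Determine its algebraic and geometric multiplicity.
The characteristic polynomial is (x - 2)^6, so the factor x - 2 appears with exponent 6: the algebraic multiplicity is 6.

rank(A - 2I) = 3, so the eigenspace has dimension 6 - 3 = 3: the geometric multiplicity is 3.

Since 3 < 6, A is not diagonalizable.

algebraic multiplicity 6, geometric multiplicity 3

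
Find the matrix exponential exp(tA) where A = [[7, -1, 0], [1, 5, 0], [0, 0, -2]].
e^{tA} = [[(t + 1)*e^{6*t}, -t*e^{6*t}, 0], [t*e^{6*t}, (1 - t)*e^{6*t}, 0], [0, 0, e^{-2*t}]]

A has Jordan form J = [[-2, 0, 0], [0, 6, 1], [0, 0, 6]] with A = PJP^{-1}, so e^{tA} = P e^{tJ} P^{-1}.

For a Jordan block J_k(λ), e^{tJ_k(λ)} = e^{λt} · (I + tN + t^2 N^2/2! + ... + t^{k-1} N^{k-1}/(k-1)!) where N is the nilpotent superdiagonal part.

Assembling the blocks and conjugating back gives the entries of e^{tA} as shown above.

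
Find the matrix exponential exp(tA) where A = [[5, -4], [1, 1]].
e^{tA} = [[(2*t + 1)*e^{3*t}, -4*t*e^{3*t}], [t*e^{3*t}, (1 - 2*t)*e^{3*t}]]

A has Jordan form J = [[3, 1], [0, 3]] with A = PJP^{-1}, so e^{tA} = P e^{tJ} P^{-1}.

For a Jordan block J_k(λ), e^{tJ_k(λ)} = e^{λt} · (I + tN + t^2 N^2/2! + ... + t^{k-1} N^{k-1}/(k-1)!) where N is the nilpotent superdiagonal part.

Assembling the blocks and conjugating back gives the entries of e^{tA} as shown above.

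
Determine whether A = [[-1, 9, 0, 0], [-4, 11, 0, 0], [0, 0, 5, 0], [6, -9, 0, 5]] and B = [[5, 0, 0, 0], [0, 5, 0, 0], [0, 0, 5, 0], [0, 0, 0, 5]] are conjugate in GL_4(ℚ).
Both have characteristic polynomial (x - 5)^4, but the minimal polynomial of A is (x - 5)^2 while the minimal polynomial of B is x - 5. The minimal polynomial is a similarity invariant, so A and B are not similar.

No.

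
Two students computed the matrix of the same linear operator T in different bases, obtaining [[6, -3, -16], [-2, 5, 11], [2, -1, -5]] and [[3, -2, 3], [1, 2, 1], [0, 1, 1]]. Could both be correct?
Yes.

Two matrices over a field are similar if and only if they have the same invariant factors.

Both A and B have characteristic polynomial (x - 2)^3 and minimal polynomial (x - 2)^3. Computing further, both have invariant factors (x - 2)^3. Hence A and B are similar.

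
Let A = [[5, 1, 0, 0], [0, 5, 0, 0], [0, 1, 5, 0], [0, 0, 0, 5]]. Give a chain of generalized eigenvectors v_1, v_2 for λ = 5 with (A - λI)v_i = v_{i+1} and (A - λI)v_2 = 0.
v_1 = [[0, 1, 0, 0]]^T, v_2 = [[1, 0, 1, 0]]^T

We seek v_1 ∈ ker((A - 5I)^2) \ ker(A - 5I), then set v_{i+1} = (A - 5I) v_i.

One such chain is v_1 = [[0, 1, 0, 0]]^T, v_2 = [[1, 0, 1, 0]]^T. Check: (A - 5I) v_2 = [[0, 0, 0, 0]]^T = 0.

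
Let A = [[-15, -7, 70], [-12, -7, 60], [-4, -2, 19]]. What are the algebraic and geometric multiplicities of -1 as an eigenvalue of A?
The characteristic polynomial is (x + 1)^3, so the factor x + 1 appears with exponent 3: the algebraic multiplicity is 3.

rank(A + I) = 1, so the eigenspace has dimension 3 - 1 = 2: the geometric multiplicity is 2.

Since 2 < 3, A is not diagonalizable.

algebraic multiplicity 3, geometric multiplicity 2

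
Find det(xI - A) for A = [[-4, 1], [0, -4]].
xI - A = [[x + 4, -1], [0, x + 4]].

Expanding det(xI - A) along the first row:
det(xI - A) = + (x + 4)·det([[x + 4]]) - (-1)·det([[0]]).

Evaluating gives χ_A(x) = x^2 + 8x + 16 = (x + 4)^2.

χ_A(x) = (x + 4)^2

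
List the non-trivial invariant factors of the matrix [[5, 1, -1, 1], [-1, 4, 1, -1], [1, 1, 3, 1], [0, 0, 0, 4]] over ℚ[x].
The Jordan structure of A has elementary divisors (x - 4)^3, (x - 4). Arranging the block sizes at each eigenvalue in decreasing order and taking row products gives the invariant factors.

Invariant factors (smallest first, each dividing the next): x - 4, (x - 4)^3.

Check: the last factor (x - 4)^3 is the minimal polynomial, and the product (x - 4)^4 is the characteristic polynomial.

x - 4, (x - 4)^3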